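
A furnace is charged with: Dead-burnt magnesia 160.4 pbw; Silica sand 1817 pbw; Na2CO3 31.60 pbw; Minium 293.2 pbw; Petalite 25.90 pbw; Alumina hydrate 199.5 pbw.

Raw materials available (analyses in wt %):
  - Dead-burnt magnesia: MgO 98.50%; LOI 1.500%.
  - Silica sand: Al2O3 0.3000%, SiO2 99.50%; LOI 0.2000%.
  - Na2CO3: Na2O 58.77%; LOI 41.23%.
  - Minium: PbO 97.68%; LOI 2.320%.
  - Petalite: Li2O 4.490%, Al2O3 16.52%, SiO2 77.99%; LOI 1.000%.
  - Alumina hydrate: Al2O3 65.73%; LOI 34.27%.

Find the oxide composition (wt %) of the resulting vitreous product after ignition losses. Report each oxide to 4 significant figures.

The working math maintains full precision from start to finish — in-progress results are shown (rounded to 4 significant digits) across the worked steps. Each reported value undergoes a single rounding. The derived quantities, including ignition loss, net glass mass, yield, totals, the six compositions, are re-derived from the weighed amounts per 2433 pbw of glass at full float precision, as given in the question or the answer.
Mass of each oxide from the mix:
  MgO: 160.4·0.9850 = 158.0 pbw
  Li2O: 25.90·0.04490 = 1.163 pbw
  Al2O3: 1817·0.003000 + 25.90·0.1652 + 199.5·0.6573 = 140.9 pbw
  PbO: 293.2·0.9768 = 286.4 pbw
  SiO2: 1817·0.9950 + 25.90·0.7799 = 1828 pbw
  Na2O: 31.60·0.5877 = 18.57 pbw
LOI: 160.4·0.01500 + 1817·0.002000 + 31.60·0.4123 + 293.2·0.02320 + 25.90·0.01000 + 199.5·0.3427 = 94.50 pbw
Resulting glass, batch − LOI: 2528 − 94.50 = 2433 pbw (the oxide masses sum to this)
percent share: oxide ÷ glass, ×100

Glass mass = 2433 pbw (batch 2528 − LOI 94.50).
Composition: MgO 6.494%, Li2O 0.04780%, Al2O3 5.789%, PbO 11.77%, SiO2 75.14%, Na2O 0.7633%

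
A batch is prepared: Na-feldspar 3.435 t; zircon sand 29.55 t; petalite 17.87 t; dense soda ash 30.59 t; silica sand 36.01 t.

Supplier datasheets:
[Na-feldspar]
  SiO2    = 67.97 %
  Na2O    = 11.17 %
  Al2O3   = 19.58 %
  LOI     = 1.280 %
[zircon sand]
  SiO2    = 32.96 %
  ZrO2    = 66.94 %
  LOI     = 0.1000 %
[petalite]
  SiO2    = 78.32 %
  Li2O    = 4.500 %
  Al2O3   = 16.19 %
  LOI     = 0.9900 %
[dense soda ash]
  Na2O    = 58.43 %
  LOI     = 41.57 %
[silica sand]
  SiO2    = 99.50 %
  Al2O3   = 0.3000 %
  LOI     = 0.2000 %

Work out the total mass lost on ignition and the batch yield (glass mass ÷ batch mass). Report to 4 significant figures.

LOI loss = 13.04 t; glass = 104.4 t; yield = 88.90%

Values along the way are displayed, rounded to four significant digits, across the worked steps; every computation runs at exact precision in every operation — every reported figure is rounded once only — derived quantities (yield, glass mass, LOI, five oxide percentages, totals) are carried using the weight values per 104.4 t of glass at full precision as set out in question or answer.
LOI of each material in turn:
  Na-feldspar: 3.435 × 0.01280 = 0.04397 t
  zircon sand: 29.55 × 0.001000 = 0.02955 t
  petalite: 17.87 × 0.009900 = 0.1769 t
  dense soda ash: 30.59 × 0.4157 = 12.72 t
  silica sand: 36.01 × 0.002000 = 0.07202 t
Total LOI = 13.04 t
Glass = batch − LOI = 117.5 − 13.04 = 104.4 t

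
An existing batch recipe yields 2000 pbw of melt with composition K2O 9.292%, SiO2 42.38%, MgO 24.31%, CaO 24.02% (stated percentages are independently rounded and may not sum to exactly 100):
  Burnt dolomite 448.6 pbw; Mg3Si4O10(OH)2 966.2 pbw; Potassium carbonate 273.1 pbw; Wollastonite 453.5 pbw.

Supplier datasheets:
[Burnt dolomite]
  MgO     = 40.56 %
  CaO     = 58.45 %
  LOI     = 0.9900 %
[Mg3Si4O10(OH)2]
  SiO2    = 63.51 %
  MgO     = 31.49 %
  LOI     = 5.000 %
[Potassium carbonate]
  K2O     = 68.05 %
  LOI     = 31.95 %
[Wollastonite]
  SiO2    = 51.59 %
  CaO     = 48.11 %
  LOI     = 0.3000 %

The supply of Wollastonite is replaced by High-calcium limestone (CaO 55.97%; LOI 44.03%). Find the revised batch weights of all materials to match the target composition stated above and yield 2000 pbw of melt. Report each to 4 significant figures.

Revised batch per 2000 pbw melt:
  Burnt dolomite: 162.6 pbw
  Mg3Si4O10(OH)2: 1335 pbw
  Potassium carbonate: 273.1 pbw
  High-calcium limestone: 688.5 pbw
Total batch = 2459 pbw; LOI loss = 458.8 pbw

Working values are printed, rounded to four significant figures, when written out; all arithmetic runs at exact precision end to end. Every reported figure sees exactly one rounding — derived quantities are recomputed from the weighed amounts on 2000 pbw of glass at full precision (the totals, the yield, ignition loss, glass mass, four oxide percentages) exactly as shown in either problem or answer.
Per-oxide target masses for 2000 pbw melt:
  K2O: 9.292% × 2000 = 185.8 pbw
  SiO2: 42.38% × 2000 = 847.6 pbw
  MgO: 24.31% × 2000 = 486.2 pbw
  CaO: 24.02% × 2000 = 480.4 pbw
A balance pass over the oxides, per the reported batch figures, at the basis given (every target is met by its sum net of answer rounding effects):
  K2O: 273.1·0.6805 = 185.8 pbw (target 185.8 pbw)
  SiO2: 1335·0.6351 = 847.9 pbw (target 847.6 pbw)
  MgO: 162.6·0.4056 + 1335·0.3149 = 486.3 pbw (target 486.2 pbw)
  CaO: 162.6·0.5845 + 688.5·0.5597 = 480.4 pbw (target 480.4 pbw)
Glass-mass closure: whole batch net of LOI = 2000 pbw (the Σ of target masses is 2000 pbw; versus the stated basis of 2000 pbw — gaps are rounding artifacts).
Adding the batch up: Σ batch = 2459 pbw; LOI removed, Σ of batch·LOI: 458.8 pbw; yield = glass ÷ total batch = 81.35%.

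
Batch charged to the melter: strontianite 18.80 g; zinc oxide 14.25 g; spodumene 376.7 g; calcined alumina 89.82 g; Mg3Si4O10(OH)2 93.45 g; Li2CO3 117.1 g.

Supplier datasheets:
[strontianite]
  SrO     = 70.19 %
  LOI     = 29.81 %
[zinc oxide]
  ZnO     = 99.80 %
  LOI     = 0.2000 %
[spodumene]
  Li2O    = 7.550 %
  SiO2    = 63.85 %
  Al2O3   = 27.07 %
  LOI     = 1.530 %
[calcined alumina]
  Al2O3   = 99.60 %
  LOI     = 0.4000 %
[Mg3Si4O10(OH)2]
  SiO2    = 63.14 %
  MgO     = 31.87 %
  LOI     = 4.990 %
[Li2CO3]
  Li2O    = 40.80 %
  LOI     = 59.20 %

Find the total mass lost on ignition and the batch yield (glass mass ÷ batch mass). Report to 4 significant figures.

Working values are displayed rounded to four significant figures across the worked steps. Each numeric step maintains full precision at each step; exactly one rounding lands on every reported number — derived quantities, including six oxide percentages, glass mass, totals, the yield, ignition loss, are re-derived using the weight values on 624.4 g of glass in full float precision, exactly as shown in either problem or answer.
LOI of each material in turn:
  strontianite: 18.80 × 0.2981 = 5.604 g
  zinc oxide: 14.25 × 0.002000 = 0.02850 g
  spodumene: 376.7 × 0.01530 = 5.764 g
  calcined alumina: 89.82 × 0.004000 = 0.3593 g
  Mg3Si4O10(OH)2: 93.45 × 0.04990 = 4.663 g
  Li2CO3: 117.1 × 0.5920 = 69.32 g
Total LOI = 85.74 g
Glass = batch − LOI = 710.1 − 85.74 = 624.4 g

LOI loss = 85.74 g; glass = 624.4 g; yield = 87.93%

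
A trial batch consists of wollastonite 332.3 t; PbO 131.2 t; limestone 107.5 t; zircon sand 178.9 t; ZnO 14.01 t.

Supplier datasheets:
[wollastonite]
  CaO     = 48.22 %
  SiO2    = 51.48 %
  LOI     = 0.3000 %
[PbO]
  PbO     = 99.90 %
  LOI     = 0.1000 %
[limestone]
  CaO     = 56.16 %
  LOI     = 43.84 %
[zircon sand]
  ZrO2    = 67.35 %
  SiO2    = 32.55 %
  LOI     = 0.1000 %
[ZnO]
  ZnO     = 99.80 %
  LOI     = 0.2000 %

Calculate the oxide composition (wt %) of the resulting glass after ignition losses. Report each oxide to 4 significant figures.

Glass mass = 715.4 t (batch 763.9 − LOI 48.46).
Composition: PbO 18.32%, CaO 30.83%, ZnO 1.954%, ZrO2 16.84%, SiO2 32.05%

Every computation holds exact precision all the way through; working values are shown with 4-significant-digit rounding between the steps — each reported result takes a single rounding. The derived quantities (the five compositions, net glass mass, yield, the totals, ignition loss) are re-derived from the batch weights at 715.4 t of glass in exact precision as given in the problem or the answer.
Oxide masses out of the charge:
  PbO: 131.2·0.9990 = 131.1 t
  CaO: 332.3·0.4822 + 107.5·0.5616 = 220.6 t
  ZnO: 14.01·0.9980 = 13.98 t
  ZrO2: 178.9·0.6735 = 120.5 t
  SiO2: 332.3·0.5148 + 178.9·0.3255 = 229.3 t
LOI: 332.3·0.003000 + 131.2·0.001000 + 107.5·0.4384 + 178.9·0.001000 + 14.01·0.002000 = 48.46 t
Net of LOI, the glass mass = 763.9 − 48.46 = 715.4 t (= the summed oxide contributions)
each wt % is 100 × oxide ÷ glass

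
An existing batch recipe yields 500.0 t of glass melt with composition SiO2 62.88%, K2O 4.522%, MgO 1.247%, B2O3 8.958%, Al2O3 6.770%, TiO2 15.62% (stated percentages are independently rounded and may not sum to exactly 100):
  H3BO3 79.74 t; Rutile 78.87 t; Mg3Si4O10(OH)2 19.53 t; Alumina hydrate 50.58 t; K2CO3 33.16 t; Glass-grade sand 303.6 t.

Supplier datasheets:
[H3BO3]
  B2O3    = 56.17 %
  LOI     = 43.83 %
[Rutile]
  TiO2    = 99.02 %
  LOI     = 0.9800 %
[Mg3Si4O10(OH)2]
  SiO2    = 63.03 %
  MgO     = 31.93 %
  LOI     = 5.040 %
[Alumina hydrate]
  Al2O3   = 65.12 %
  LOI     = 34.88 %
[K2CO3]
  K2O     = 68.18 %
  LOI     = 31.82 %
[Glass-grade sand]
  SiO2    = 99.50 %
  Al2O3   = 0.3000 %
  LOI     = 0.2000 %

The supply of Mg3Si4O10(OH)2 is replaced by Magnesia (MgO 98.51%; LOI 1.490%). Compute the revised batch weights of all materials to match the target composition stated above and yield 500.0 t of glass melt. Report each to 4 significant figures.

Every computation carries full float precision at each step. In-progress results are displayed, with 4-significant-digit rounding, on the page. Exactly one rounding goes into each reported figure; the derived quantities, which include LOI, six oxide percentages, the totals, net glass mass, yield, are carried in exact precision, exactly as shown in the problem or the answer, from the batch weights per 500.0 t of glass.
Oxide mass targets, per 500.0 t glass melt:
  SiO2: 62.88% × 500.0 = 314.4 t
  K2O: 4.522% × 500.0 = 22.61 t
  MgO: 1.247% × 500.0 = 6.235 t
  B2O3: 8.958% × 500.0 = 44.79 t
  Al2O3: 6.770% × 500.0 = 33.85 t
  TiO2: 15.62% × 500.0 = 78.10 t
Balance tally, oxide-wise, using the reported weights, relative to the basis at hand (each sum matches its target mass modulo rounding of the values):
  SiO2: 316.0·0.9950 = 314.4 t (target 314.4 t)
  K2O: 33.16·0.6818 = 22.61 t (target 22.61 t)
  MgO: 6.329·0.9851 = 6.235 t (target 6.235 t)
  B2O3: 79.74·0.5617 = 44.79 t (target 44.79 t)
  Al2O3: 50.53·0.6512 + 316.0·0.003000 = 33.85 t (target 33.85 t)
  TiO2: 78.87·0.9902 = 78.10 t (target 78.10 t)
The glass-mass cross-check: whole batch net of LOI = 500.0 t (the targets, summed, come to 500.0 t; versus the stated basis of 500.0 t — deltas are rounding alone).
Batch total: Σ batch = 564.6 t; loss to ignition Σ batch·LOI = 64.63 t; yield, glass over the total, = 88.55%.

Revised batch per 500.0 t glass melt:
  H3BO3: 79.74 t
  Rutile: 78.87 t
  Magnesia: 6.329 t
  Alumina hydrate: 50.53 t
  K2CO3: 33.16 t
  Glass-grade sand: 316.0 t
Total batch = 564.6 t; LOI loss = 64.63 t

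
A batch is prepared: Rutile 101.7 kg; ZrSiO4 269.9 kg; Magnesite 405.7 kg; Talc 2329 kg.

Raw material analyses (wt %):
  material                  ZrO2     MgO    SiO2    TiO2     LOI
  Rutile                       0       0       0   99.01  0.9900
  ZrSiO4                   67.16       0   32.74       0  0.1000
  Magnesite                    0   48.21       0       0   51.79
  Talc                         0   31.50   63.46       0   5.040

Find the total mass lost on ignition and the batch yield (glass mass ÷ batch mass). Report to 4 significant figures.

LOI loss = 328.8 kg; glass = 2778 kg; yield = 89.42%

Each numeric step holds exact precision through every step — in-progress results appear, rounded to four significant figures, on the page; every reported result carries a single rounding; derived quantities, including ignition loss, four oxide percentages, glass mass, the yield, totals, are computed from the weighed amounts on 2778 kg of glass at full float precision as set out in the problem or answer text.
Per-material ignition loss:
  Rutile: 101.7 × 0.009900 = 1.007 kg
  ZrSiO4: 269.9 × 0.001000 = 0.2699 kg
  Magnesite: 405.7 × 0.5179 = 210.1 kg
  Talc: 2329 × 0.05040 = 117.4 kg
Total LOI = 328.8 kg
Glass = batch − LOI = 3106 − 328.8 = 2778 kg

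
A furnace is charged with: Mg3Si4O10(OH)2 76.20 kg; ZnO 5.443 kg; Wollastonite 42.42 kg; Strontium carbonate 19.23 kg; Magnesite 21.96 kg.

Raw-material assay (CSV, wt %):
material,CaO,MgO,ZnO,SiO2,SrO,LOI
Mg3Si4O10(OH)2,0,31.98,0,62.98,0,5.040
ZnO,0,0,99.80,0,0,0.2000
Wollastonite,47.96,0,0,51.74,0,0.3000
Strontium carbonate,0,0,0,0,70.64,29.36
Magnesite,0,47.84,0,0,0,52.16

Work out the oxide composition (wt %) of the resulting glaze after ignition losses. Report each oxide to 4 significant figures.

The working math maintains exact precision in every operation — values along the way are displayed rounded to four significant digits across the worked steps; every reported value is rounded just once; the derived quantities, including the totals, ignition loss, the yield, five oxide percentages, glass mass, are re-derived from the weighed amounts at 144.2 kg of glass at full float precision exactly as shown in either problem or answer.
What the batch supplies per oxide:
  CaO: 42.42·0.4796 = 20.34 kg
  MgO: 76.20·0.3198 + 21.96·0.4784 = 34.87 kg
  ZnO: 5.443·0.9980 = 5.432 kg
  SiO2: 76.20·0.6298 + 42.42·0.5174 = 69.94 kg
  SrO: 19.23·0.7064 = 13.58 kg
LOI: 76.20·0.05040 + 5.443·0.002000 + 42.42·0.003000 + 19.23·0.2936 + 21.96·0.5216 = 21.08 kg
batch − LOI leaves glass = 165.3 − 21.08 = 144.2 kg (consistent with Σ oxide mass)
percent by weight: oxide/glass ×100

Glass mass = 144.2 kg (batch 165.3 − LOI 21.08).
Composition: CaO 14.11%, MgO 24.19%, ZnO 3.768%, SiO2 48.51%, SrO 9.422%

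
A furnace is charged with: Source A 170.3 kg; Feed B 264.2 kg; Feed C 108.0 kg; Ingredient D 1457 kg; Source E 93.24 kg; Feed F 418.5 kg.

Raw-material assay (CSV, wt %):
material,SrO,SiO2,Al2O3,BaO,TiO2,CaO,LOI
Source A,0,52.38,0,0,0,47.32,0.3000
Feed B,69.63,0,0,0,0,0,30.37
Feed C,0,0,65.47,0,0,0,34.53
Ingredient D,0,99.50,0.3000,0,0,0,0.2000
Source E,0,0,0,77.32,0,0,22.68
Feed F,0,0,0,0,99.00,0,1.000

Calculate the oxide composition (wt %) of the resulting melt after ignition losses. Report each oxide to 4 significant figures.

Glass mass = 2365 kg (batch 2511 − LOI 146.3).
Composition: SrO 7.779%, SiO2 65.07%, Al2O3 3.175%, BaO 3.048%, TiO2 17.52%, CaO 3.408%

Each numeric step maintains exact precision throughout; working values are printed (rounded to four significant figures) at each printed step; a single rounding yields every reported value; derived quantities, including six oxide percentages, net glass mass, LOI, totals, the yield, are computed from the batch weights per 2365 kg of glass in full float precision as quoted within the question or the answer.
Oxide-by-oxide delivered mass:
  SrO: 264.2·0.6963 = 184.0 kg
  SiO2: 170.3·0.5238 + 1457·0.9950 = 1539 kg
  Al2O3: 108.0·0.6547 + 1457·0.003000 = 75.08 kg
  BaO: 93.24·0.7732 = 72.09 kg
  TiO2: 418.5·0.9900 = 414.3 kg
  CaO: 170.3·0.4732 = 80.59 kg
LOI: 170.3·0.003000 + 264.2·0.3037 + 108.0·0.3453 + 1457·0.002000 + 93.24·0.2268 + 418.5·0.01000 = 146.3 kg
Glass = total batch minus LOI = 2511 − 146.3 = 2365 kg (consistent with Σ oxide mass)
wt % = oxide mass / glass mass × 100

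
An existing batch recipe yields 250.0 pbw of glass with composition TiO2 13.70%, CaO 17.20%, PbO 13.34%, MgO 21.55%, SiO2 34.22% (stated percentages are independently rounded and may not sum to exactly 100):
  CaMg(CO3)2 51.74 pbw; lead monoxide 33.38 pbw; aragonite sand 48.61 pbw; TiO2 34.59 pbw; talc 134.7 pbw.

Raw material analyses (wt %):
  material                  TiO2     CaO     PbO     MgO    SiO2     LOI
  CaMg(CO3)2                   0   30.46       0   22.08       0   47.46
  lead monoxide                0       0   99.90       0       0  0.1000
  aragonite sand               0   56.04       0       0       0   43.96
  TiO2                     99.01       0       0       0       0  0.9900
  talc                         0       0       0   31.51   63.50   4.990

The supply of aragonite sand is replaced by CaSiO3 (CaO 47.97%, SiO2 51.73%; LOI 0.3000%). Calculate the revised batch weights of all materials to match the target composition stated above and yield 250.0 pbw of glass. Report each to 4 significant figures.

Revised batch per 250.0 pbw glass:
  CaMg(CO3)2: 89.72 pbw
  lead monoxide: 33.38 pbw
  CaSiO3: 32.67 pbw
  TiO2: 34.59 pbw
  talc: 108.1 pbw
Total batch = 298.5 pbw; LOI loss = 48.45 pbw

All arithmetic keeps full float precision end to end — working values appear, with 4-significant-digit rounding, between the steps. Each reported value is rounded a single time — the derived quantities are re-derived from the batch weights at 250.0 pbw of glass at exact precision (ignition loss, totals, glass mass, five oxide percentages, yield), as they appear in either problem or answer.
Per-oxide target masses for 250.0 pbw glass:
  TiO2: 13.70% × 250.0 = 34.25 pbw
  CaO: 17.20% × 250.0 = 43.00 pbw
  PbO: 13.34% × 250.0 = 33.35 pbw
  MgO: 21.55% × 250.0 = 53.88 pbw
  SiO2: 34.22% × 250.0 = 85.55 pbw
Verifying the oxide balance per the reported batch figures, against the basis in use (every target is met by its sum exact up to rounding of places):
  TiO2: 34.59·0.9901 = 34.25 pbw (target 34.25 pbw)
  CaO: 89.72·0.3046 + 32.67·0.4797 = 43.00 pbw (target 43.00 pbw)
  PbO: 33.38·0.9990 = 33.35 pbw (target 33.35 pbw)
  MgO: 89.72·0.2208 + 108.1·0.3151 = 53.87 pbw (target 53.88 pbw)
  SiO2: 32.67·0.5173 + 108.1·0.6350 = 85.54 pbw (target 85.55 pbw)
Auditing the glass mass value: whole batch net of LOI = 250.0 pbw (oxide target masses add up to 250.0 pbw; the stated basis being 250.0 pbw — a pure rounding effect).
Batch total: Σ batch = 298.5 pbw; ignition loss, Σ(batch × LOI) = 48.45 pbw; yield, glass over the total, = 83.77%.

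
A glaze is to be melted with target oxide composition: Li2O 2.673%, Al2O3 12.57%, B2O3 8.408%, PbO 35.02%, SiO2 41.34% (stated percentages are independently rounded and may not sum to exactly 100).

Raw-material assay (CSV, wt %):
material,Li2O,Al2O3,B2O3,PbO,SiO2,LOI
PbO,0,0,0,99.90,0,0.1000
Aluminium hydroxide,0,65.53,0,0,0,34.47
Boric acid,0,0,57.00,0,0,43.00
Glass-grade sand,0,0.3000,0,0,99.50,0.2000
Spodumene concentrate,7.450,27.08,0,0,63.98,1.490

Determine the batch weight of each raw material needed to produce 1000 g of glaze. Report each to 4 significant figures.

The intermediate values are rounded to four significant digits as shown; all internal work holds full precision in all steps — each reported value takes exactly one rounding; derived quantities (totals, LOI, the yield, five oxide percentages, glass mass) are rebuilt at full precision from the weighed amounts for 1000 g of glass, as written in the problem or answer text.
Oxide mass targets, per 1000 g glaze:
  Li2O: 2.673% × 1000 = 26.73 g
  Al2O3: 12.57% × 1000 = 125.7 g
  B2O3: 8.408% × 1000 = 84.08 g
  PbO: 35.02% × 1000 = 350.2 g
  SiO2: 41.34% × 1000 = 413.4 g
Sums-versus-targets review on the weights just shown, versus the basis set out (sum by sum, the targets are met within answer rounding):
  Li2O: 358.8·0.07450 = 26.73 g (target 26.73 g)
  Al2O3: 42.71·0.6553 + 184.8·0.003000 + 358.8·0.2708 = 125.7 g (target 125.7 g)
  B2O3: 147.5·0.5700 = 84.07 g (target 84.08 g)
  PbO: 350.6·0.9990 = 350.2 g (target 350.2 g)
  SiO2: 184.8·0.9950 + 358.8·0.6398 = 413.4 g (target 413.4 g)
Auditing the glass mass value: total batch − LOI = 1000 g (targets for the oxides total 1000 g; stated basis 1000 g — deltas are rounding alone).
Whole-batch sum: Σ batch = 1084 g; loss to ignition Σ batch·LOI = 84.21 g; yield = glass ÷ total batch = 92.23%.

Batch per 1000 g glaze:
  PbO: 350.6 g
  Aluminium hydroxide: 42.71 g
  Boric acid: 147.5 g
  Glass-grade sand: 184.8 g
  Spodumene concentrate: 358.8 g
Total batch = 1084 g; LOI loss = 84.21 g; yield = 92.23%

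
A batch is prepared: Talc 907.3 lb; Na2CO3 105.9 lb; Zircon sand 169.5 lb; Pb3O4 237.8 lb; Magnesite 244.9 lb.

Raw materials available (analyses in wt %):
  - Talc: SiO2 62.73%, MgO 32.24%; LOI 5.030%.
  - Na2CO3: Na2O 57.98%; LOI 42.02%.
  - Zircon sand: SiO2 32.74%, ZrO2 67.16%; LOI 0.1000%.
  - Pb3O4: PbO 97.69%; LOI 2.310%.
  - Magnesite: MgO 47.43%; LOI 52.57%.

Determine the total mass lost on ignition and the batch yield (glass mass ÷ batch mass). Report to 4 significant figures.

LOI loss = 224.5 lb; glass = 1441 lb; yield = 86.52%

All internal work maintains exact precision from start to finish. The intermediate values are shown rounded off to 4 significant figures at each printed step — every reported number includes exactly one rounding — all derived quantities (ignition loss, the totals, five oxide percentages, the yield, net glass mass) are carried starting from the weights for 1441 lb of glass at full float precision precisely as stated by the problem or answer text.
Ignition loss by material:
  Talc: 907.3 × 0.05030 = 45.64 lb
  Na2CO3: 105.9 × 0.4202 = 44.50 lb
  Zircon sand: 169.5 × 0.001000 = 0.1695 lb
  Pb3O4: 237.8 × 0.02310 = 5.493 lb
  Magnesite: 244.9 × 0.5257 = 128.7 lb
Total LOI = 224.5 lb
Glass = batch − LOI = 1665 − 224.5 = 1441 lb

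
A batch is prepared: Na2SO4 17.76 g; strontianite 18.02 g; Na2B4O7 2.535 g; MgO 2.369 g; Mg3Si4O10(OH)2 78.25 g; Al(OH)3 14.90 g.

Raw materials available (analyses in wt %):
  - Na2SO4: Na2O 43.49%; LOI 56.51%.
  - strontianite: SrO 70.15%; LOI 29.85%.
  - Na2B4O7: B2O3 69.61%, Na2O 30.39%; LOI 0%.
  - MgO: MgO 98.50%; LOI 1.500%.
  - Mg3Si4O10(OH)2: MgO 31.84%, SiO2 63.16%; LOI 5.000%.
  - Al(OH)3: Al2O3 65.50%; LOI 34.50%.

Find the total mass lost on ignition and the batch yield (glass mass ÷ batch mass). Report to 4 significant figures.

Working values appear rounded to 4 significant figures within the worked lines — all internal work holds exact precision in all steps — each reported figure is rounded a single time — all derived quantities, including LOI, the yield, the six compositions, glass mass, totals, are rebuilt from the batch weights for 109.3 g of glass at full float precision, precisely as stated by the question or the answer.
Per-material ignition loss:
  Na2SO4: 17.76 × 0.5651 = 10.04 g
  strontianite: 18.02 × 0.2985 = 5.379 g
  Na2B4O7: 2.535 × 0 = 0 g
  MgO: 2.369 × 0.01500 = 0.03554 g
  Mg3Si4O10(OH)2: 78.25 × 0.05000 = 3.913 g
  Al(OH)3: 14.90 × 0.3450 = 5.140 g
Total LOI = 24.50 g
Glass = batch − LOI = 133.8 − 24.50 = 109.3 g

LOI loss = 24.50 g; glass = 109.3 g; yield = 81.69%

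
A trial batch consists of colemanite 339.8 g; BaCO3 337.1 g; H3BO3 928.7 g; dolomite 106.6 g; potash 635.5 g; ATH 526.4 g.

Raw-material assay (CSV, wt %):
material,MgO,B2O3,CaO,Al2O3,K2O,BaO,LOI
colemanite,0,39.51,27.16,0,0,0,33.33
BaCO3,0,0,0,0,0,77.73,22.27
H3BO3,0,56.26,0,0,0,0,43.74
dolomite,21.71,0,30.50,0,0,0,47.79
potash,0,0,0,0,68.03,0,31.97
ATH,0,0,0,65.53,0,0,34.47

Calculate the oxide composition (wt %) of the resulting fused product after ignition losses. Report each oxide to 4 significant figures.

All internal work keeps full float precision throughout; rounding to 4 significant digits governs each in-between result as shown; each reported result receives exactly one rounding — all derived quantities are carried in exact precision (ignition loss, the six compositions, glass mass, yield, the totals) from the batch weights for 1844 g of glass as set out in either problem or answer.
Delivered oxide masses:
  MgO: 106.6·0.2171 = 23.14 g
  B2O3: 339.8·0.3951 + 928.7·0.5626 = 656.7 g
  CaO: 339.8·0.2716 + 106.6·0.3050 = 124.8 g
  Al2O3: 526.4·0.6553 = 344.9 g
  K2O: 635.5·0.6803 = 432.3 g
  BaO: 337.1·0.7773 = 262.0 g
LOI: 339.8·0.3333 + 337.1·0.2227 + 928.7·0.4374 + 106.6·0.4779 + 635.5·0.3197 + 526.4·0.3447 = 1030 g
Glass mass = batch − LOI = 2874 − 1030 = 1844 g (the oxide masses sum to this)
percent by weight: oxide/glass ×100

Glass mass = 1844 g (batch 2874 − LOI 1030).
Composition: MgO 1.255%, B2O3 35.62%, CaO 6.768%, Al2O3 18.71%, K2O 23.45%, BaO 14.21%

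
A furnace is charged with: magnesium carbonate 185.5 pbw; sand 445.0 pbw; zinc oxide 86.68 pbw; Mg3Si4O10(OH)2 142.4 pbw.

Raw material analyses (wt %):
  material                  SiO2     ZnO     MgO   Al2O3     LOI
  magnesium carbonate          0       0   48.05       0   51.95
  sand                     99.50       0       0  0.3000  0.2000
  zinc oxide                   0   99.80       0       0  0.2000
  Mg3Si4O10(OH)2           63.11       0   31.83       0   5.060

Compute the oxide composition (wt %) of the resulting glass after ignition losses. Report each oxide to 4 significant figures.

Glass mass = 754.9 pbw (batch 859.6 − LOI 104.6).
Composition: SiO2 70.55%, ZnO 11.46%, MgO 17.81%, Al2O3 0.1768%

All internal work runs at full float precision in every operation; rounding to four significant digits applies to every working value as printed — every reported number carries a single rounding. All derived quantities, which include the yield, net glass mass, the four compositions, the totals, LOI, are recomputed in full precision, exactly as printed in either problem or answer, from the weighed amounts per 754.9 pbw of glass.
Per-oxide mass from batch:
  SiO2: 445.0·0.9950 + 142.4·0.6311 = 532.6 pbw
  ZnO: 86.68·0.9980 = 86.51 pbw
  MgO: 185.5·0.4805 + 142.4·0.3183 = 134.5 pbw
  Al2O3: 445.0·0.003000 = 1.335 pbw
LOI: 185.5·0.5195 + 445.0·0.002000 + 86.68·0.002000 + 142.4·0.05060 = 104.6 pbw
Glass = total batch minus LOI = 859.6 − 104.6 = 754.9 pbw (= Σ oxide masses)
percent by weight: oxide/glass ×100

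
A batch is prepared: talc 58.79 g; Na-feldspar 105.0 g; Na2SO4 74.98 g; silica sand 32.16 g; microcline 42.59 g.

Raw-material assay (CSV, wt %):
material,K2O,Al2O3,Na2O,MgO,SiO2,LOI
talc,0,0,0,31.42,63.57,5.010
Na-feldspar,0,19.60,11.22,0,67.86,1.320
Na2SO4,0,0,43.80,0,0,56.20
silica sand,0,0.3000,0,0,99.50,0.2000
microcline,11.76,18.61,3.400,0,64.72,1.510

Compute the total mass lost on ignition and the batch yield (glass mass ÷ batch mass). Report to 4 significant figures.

Each numeric step carries exact precision from first step to last — rounding to 4 significant digits extends to every working value as shown. Exactly one rounding goes into each reported result; all derived quantities, including yield, five oxide percentages, ignition loss, glass mass, totals, are computed from the batch weights per 266.3 g of glass at exact precision as quoted within problem or answer.
Material-by-material LOI:
  talc: 58.79 × 0.05010 = 2.945 g
  Na-feldspar: 105.0 × 0.01320 = 1.386 g
  Na2SO4: 74.98 × 0.5620 = 42.14 g
  silica sand: 32.16 × 0.002000 = 0.06432 g
  microcline: 42.59 × 0.01510 = 0.6431 g
Total LOI = 47.18 g
Glass = batch − LOI = 313.5 − 47.18 = 266.3 g

LOI loss = 47.18 g; glass = 266.3 g; yield = 84.95%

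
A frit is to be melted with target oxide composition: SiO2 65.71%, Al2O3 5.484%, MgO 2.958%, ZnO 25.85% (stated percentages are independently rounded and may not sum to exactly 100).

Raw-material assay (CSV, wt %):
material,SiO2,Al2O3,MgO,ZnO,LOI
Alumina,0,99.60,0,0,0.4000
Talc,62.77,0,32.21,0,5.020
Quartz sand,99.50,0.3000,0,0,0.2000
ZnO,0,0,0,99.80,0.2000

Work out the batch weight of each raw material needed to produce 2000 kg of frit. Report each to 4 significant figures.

All internal work keeps full float precision from first step to last. Mid-chain values are printed (rounded to 4 significant figures) at each printed step. A single rounding completes every reported figure. All derived quantities, including glass mass, the totals, ignition loss, four oxide percentages, yield, are rebuilt from the batch weights at 2000 kg of glass at exact precision, as quoted within the question or the answer.
The oxide mass targets at 2000 kg frit:
  SiO2: 65.71% × 2000 = 1314 kg
  Al2O3: 5.484% × 2000 = 109.7 kg
  MgO: 2.958% × 2000 = 59.16 kg
  ZnO: 25.85% × 2000 = 517.0 kg
Oxide-by-oxide audit applying the batch weights above, against the basis in use (delivered sums recover each target modulo rounding of the values):
  SiO2: 183.7·0.6277 + 1205·0.9950 = 1314 kg (target 1314 kg)
  Al2O3: 106.5·0.9960 + 1205·0.003000 = 109.7 kg (target 109.7 kg)
  MgO: 183.7·0.3221 = 59.17 kg (target 59.16 kg)
  ZnO: 518.0·0.9980 = 517.0 kg (target 517.0 kg)
Glass-mass bookkeeping: total batch − LOI = 2000 kg (targets for the oxides total 2000 kg; against the stated basis, 2000 kg — differing by rounding only).
Batch total: Σ batch = 2013 kg; the LOI term Σ batch·LOI equals 13.09 kg; yield: glass divided by total = 99.35%.

Batch per 2000 kg frit:
  Alumina: 106.5 kg
  Talc: 183.7 kg
  Quartz sand: 1205 kg
  ZnO: 518.0 kg
Total batch = 2013 kg; LOI loss = 13.09 kg; yield = 99.35%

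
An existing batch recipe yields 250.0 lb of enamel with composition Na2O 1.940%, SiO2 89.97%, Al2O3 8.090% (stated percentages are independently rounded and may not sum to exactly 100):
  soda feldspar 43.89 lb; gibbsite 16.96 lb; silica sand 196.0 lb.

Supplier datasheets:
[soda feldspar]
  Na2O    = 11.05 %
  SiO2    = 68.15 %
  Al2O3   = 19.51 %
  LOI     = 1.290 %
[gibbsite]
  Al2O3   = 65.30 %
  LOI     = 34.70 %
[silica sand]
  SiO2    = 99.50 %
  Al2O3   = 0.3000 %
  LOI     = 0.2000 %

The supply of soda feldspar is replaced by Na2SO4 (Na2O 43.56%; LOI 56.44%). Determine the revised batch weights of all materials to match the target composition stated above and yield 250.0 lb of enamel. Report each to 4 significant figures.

Revised batch per 250.0 lb enamel:
  Na2SO4: 11.13 lb
  gibbsite: 29.93 lb
  silica sand: 226.1 lb
Total batch = 267.2 lb; LOI loss = 17.12 lb

Each numeric step runs at full float precision in every operation. Working values are shown, with 4-significant-digit rounding, in the printout — every reported result is rounded just once. The derived quantities, including the totals, three oxide percentages, LOI, glass mass, yield, are rebuilt using the weight values at 250.0 lb of glass at full float precision, precisely as stated by problem or answer.
Oxide-by-oxide targets in 250.0 lb enamel:
  Na2O: 1.940% × 250.0 = 4.850 lb
  SiO2: 89.97% × 250.0 = 224.9 lb
  Al2O3: 8.090% × 250.0 = 20.23 lb
Balance tally, oxide-wise, working from each reported weight, per the basis as stated (every target is met by its sum modulo rounding of the values):
  Na2O: 11.13·0.4356 = 4.848 lb (target 4.850 lb)
  SiO2: 226.1·0.9950 = 225.0 lb (target 224.9 lb)
  Al2O3: 29.93·0.6530 + 226.1·0.003000 = 20.22 lb (target 20.23 lb)
Consistency of the glass mass: Σ batch − LOI loss = 250.0 lb (the Σ of target masses is 250.0 lb; against the stated basis, 250.0 lb — rounding explains the deltas).
Adding the batch up: Σ batch = 267.2 lb; Σ batch·LOI gives LOI loss = 17.12 lb; the yield ratio, glass ÷ batch: 93.59%.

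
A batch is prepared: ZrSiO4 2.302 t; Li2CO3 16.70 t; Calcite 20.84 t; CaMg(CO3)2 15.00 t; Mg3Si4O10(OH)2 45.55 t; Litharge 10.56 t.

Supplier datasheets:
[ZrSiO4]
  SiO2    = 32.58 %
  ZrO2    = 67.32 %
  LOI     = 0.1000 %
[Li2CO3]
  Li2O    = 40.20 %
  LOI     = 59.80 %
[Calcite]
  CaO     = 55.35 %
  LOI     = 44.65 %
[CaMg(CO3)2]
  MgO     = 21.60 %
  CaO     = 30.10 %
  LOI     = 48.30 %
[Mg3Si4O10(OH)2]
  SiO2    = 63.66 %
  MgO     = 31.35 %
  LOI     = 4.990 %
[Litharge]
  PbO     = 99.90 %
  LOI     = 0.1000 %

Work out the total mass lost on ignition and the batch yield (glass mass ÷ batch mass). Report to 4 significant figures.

Working values are printed with 4-significant-figure rounding when written out; all arithmetic keeps exact precision at all times. Exactly one rounding lands on every reported figure; all derived quantities are computed from the weighed amounts at 82.13 t of glass in full float precision (the six compositions, totals, yield, LOI, net glass mass) exactly as printed in either problem or answer.
Per-material ignition loss:
  ZrSiO4: 2.302 × 0.001000 = 0.002302 t
  Li2CO3: 16.70 × 0.5980 = 9.987 t
  Calcite: 20.84 × 0.4465 = 9.305 t
  CaMg(CO3)2: 15.00 × 0.4830 = 7.245 t
  Mg3Si4O10(OH)2: 45.55 × 0.04990 = 2.273 t
  Litharge: 10.56 × 0.001000 = 0.01056 t
Total LOI = 28.82 t
Glass = batch − LOI = 111.0 − 28.82 = 82.13 t

LOI loss = 28.82 t; glass = 82.13 t; yield = 74.02%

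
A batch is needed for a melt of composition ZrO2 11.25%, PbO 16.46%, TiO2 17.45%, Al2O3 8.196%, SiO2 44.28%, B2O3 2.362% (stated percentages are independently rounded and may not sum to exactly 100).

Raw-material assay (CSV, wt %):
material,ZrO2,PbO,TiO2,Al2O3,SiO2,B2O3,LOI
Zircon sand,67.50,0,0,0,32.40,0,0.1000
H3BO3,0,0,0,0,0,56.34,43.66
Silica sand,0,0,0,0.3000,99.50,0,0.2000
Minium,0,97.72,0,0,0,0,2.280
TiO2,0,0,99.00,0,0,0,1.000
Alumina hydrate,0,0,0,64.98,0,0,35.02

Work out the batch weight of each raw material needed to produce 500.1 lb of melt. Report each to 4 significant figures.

Batch per 500.1 lb melt:
  Zircon sand: 83.35 lb
  H3BO3: 20.97 lb
  Silica sand: 195.4 lb
  Minium: 84.24 lb
  TiO2: 88.15 lb
  Alumina hydrate: 62.18 lb
Total batch = 534.3 lb; LOI loss = 34.21 lb; yield = 93.60%

The intermediate values are printed, rounded to 4 significant figures, in the working. The working math carries exact precision at every stage — a single rounding finalizes each reported value — derived quantities are recomputed from the weighed amounts per 500.1 lb of glass at full precision (the yield, LOI, six oxide percentages, net glass mass, the totals) as written in problem or answer.
Per-oxide target masses for 500.1 lb melt:
  ZrO2: 11.25% × 500.1 = 56.26 lb
  PbO: 16.46% × 500.1 = 82.32 lb
  TiO2: 17.45% × 500.1 = 87.27 lb
  Al2O3: 8.196% × 500.1 = 40.99 lb
  SiO2: 44.28% × 500.1 = 221.4 lb
  B2O3: 2.362% × 500.1 = 11.81 lb
Per-oxide balance check given the weights on record, on the stated basis (summed amounts equal target values up to rounding of the answer):
  ZrO2: 83.35·0.6750 = 56.26 lb (target 56.26 lb)
  PbO: 84.24·0.9772 = 82.32 lb (target 82.32 lb)
  TiO2: 88.15·0.9900 = 87.27 lb (target 87.27 lb)
  Al2O3: 195.4·0.003000 + 62.18·0.6498 = 40.99 lb (target 40.99 lb)
  SiO2: 83.35·0.3240 + 195.4·0.9950 = 221.4 lb (target 221.4 lb)
  B2O3: 20.97·0.5634 = 11.81 lb (target 11.81 lb)
Glass-mass closure: Σ batch − LOI loss = 500.1 lb (oxide target masses add up to 500.1 lb; versus the stated basis of 500.1 lb — a pure rounding effect).
Batch total: Σ batch = 534.3 lb; LOI removed, Σ of batch·LOI: 34.21 lb; glass ÷ batch gives a yield of 93.60%.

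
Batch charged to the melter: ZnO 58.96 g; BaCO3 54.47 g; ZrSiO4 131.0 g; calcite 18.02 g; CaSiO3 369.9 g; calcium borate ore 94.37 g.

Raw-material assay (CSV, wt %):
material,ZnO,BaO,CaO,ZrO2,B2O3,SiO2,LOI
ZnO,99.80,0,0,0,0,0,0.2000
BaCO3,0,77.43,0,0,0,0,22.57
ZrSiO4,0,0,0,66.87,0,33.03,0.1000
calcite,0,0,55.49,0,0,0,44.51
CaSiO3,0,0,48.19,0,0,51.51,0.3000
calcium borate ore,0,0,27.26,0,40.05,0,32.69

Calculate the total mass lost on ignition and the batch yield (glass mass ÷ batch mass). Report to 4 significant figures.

Working values are shown, rounded to four significant figures, at each printed step; the working math carries full float precision at each step — each reported result is rounded once only; the derived quantities (six oxide percentages, the totals, net glass mass, LOI, yield) are re-derived starting from the weights at 674.2 g of glass in exact precision exactly as shown in the question or the answer.
Per-material ignition loss:
  ZnO: 58.96 × 0.002000 = 0.1179 g
  BaCO3: 54.47 × 0.2257 = 12.29 g
  ZrSiO4: 131.0 × 0.001000 = 0.1310 g
  calcite: 18.02 × 0.4451 = 8.021 g
  CaSiO3: 369.9 × 0.003000 = 1.110 g
  calcium borate ore: 94.37 × 0.3269 = 30.85 g
Total LOI = 52.52 g
Glass = batch − LOI = 726.7 − 52.52 = 674.2 g

LOI loss = 52.52 g; glass = 674.2 g; yield = 92.77%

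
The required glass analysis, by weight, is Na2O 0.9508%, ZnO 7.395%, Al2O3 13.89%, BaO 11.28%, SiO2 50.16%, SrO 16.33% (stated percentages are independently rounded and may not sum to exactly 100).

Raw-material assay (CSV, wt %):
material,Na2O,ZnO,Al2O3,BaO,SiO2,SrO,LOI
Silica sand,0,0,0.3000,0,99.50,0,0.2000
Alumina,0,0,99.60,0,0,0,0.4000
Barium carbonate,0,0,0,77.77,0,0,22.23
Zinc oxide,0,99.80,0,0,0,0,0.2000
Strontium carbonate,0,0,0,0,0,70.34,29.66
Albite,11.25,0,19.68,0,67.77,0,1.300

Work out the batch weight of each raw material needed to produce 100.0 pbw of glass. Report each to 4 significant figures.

Batch per 100.0 pbw glass:
  Silica sand: 44.66 pbw
  Alumina: 12.14 pbw
  Barium carbonate: 14.50 pbw
  Zinc oxide: 7.410 pbw
  Strontium carbonate: 23.22 pbw
  Albite: 8.452 pbw
Total batch = 110.4 pbw; LOI loss = 10.37 pbw; yield = 90.60%

Values along the way are displayed, rounded to 4 significant digits, across the worked steps; full precision is carried all the way through. Every reported figure is rounded a single time. Derived quantities, which include the yield, LOI, the six compositions, totals, glass mass, are recomputed in full precision, precisely as stated by problem or answer, starting from the weights for 100.0 pbw of glass.
Target oxide masses per 100.0 pbw glass:
  Na2O: 0.9508% × 100.0 = 0.9508 pbw
  ZnO: 7.395% × 100.0 = 7.395 pbw
  Al2O3: 13.89% × 100.0 = 13.89 pbw
  BaO: 11.28% × 100.0 = 11.28 pbw
  SiO2: 50.16% × 100.0 = 50.16 pbw
  SrO: 16.33% × 100.0 = 16.33 pbw
Verifying the oxide balance from the weights as reported, under the basis named above (each sum matches its target mass exact up to rounding of places):
  Na2O: 8.452·0.1125 = 0.9508 pbw (target 0.9508 pbw)
  ZnO: 7.410·0.9980 = 7.395 pbw (target 7.395 pbw)
  Al2O3: 44.66·0.003000 + 12.14·0.9960 + 8.452·0.1968 = 13.89 pbw (target 13.89 pbw)
  BaO: 14.50·0.7777 = 11.28 pbw (target 11.28 pbw)
  SiO2: 44.66·0.9950 + 8.452·0.6777 = 50.16 pbw (target 50.16 pbw)
  SrO: 23.22·0.7034 = 16.33 pbw (target 16.33 pbw)
Auditing the glass mass value: total batch − LOI = 100.0 pbw (the targets, summed, come to 100.0 pbw; stated basis 100.0 pbw — any gap is answer rounding).
Summing the batch: Σ batch = 110.4 pbw; LOI removed, Σ of batch·LOI: 10.37 pbw; the yield ratio, glass ÷ batch: 90.60%.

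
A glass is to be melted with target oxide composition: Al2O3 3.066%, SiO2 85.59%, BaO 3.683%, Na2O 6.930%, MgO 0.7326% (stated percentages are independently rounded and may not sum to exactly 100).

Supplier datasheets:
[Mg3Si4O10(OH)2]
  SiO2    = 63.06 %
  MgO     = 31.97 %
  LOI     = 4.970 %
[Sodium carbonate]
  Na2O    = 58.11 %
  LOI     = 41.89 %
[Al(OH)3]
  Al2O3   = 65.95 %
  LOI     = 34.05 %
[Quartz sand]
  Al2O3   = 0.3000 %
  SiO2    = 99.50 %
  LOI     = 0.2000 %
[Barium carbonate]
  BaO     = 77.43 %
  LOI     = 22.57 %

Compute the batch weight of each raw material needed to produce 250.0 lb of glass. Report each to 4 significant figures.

In-progress results are printed rounded to 4 significant figures in the printout — all arithmetic maintains full precision in all steps. Each reported value is rounded once only — all derived quantities (ignition loss, totals, the yield, glass mass, five oxide percentages) are re-derived at full float precision using the weight values per 250.0 lb of glass exactly as printed in question or answer.
Oxide mass targets, per 250.0 lb glass:
  Al2O3: 3.066% × 250.0 = 7.665 lb
  SiO2: 85.59% × 250.0 = 214.0 lb
  BaO: 3.683% × 250.0 = 9.208 lb
  Na2O: 6.930% × 250.0 = 17.32 lb
  MgO: 0.7326% × 250.0 = 1.832 lb
Checking each oxide sum given the weights on record, for the quoted basis mass (each sum matches its target mass up to rounding of the answer):
  Al2O3: 10.66·0.6595 + 211.4·0.003000 = 7.664 lb (target 7.665 lb)
  SiO2: 5.729·0.6306 + 211.4·0.9950 = 214.0 lb (target 214.0 lb)
  BaO: 11.89·0.7743 = 9.206 lb (target 9.208 lb)
  Na2O: 29.81·0.5811 = 17.32 lb (target 17.32 lb)
  MgO: 5.729·0.3197 = 1.832 lb (target 1.832 lb)
Glass-mass closure: batch Σ − ignition loss = 250.0 lb (the targets, summed, come to 250.0 lb; basis as stated: 250.0 lb — rounding explains the deltas).
Summing the batch: Σ batch = 269.5 lb; ignition loss, Σ(batch × LOI) = 19.51 lb; the yield ratio, glass ÷ batch: 92.76%.

Batch per 250.0 lb glass:
  Mg3Si4O10(OH)2: 5.729 lb
  Sodium carbonate: 29.81 lb
  Al(OH)3: 10.66 lb
  Quartz sand: 211.4 lb
  Barium carbonate: 11.89 lb
Total batch = 269.5 lb; LOI loss = 19.51 lb; yield = 92.76%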